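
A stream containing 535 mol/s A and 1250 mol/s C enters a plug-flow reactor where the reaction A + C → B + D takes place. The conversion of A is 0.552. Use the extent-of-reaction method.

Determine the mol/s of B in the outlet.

295 mol/s

A reacted = 0.552 × 535 = 295.3 mol/s; ν_A = −1, so ξ = 295.3/1 = 295.3 mol/s.
Outlet amounts (n = n₀ + ν ξ):
  A: 535 − 1(295.3) = 239.7
  C: 1250 − 1(295.3) = 954.7
  B: 0 + 1(295.3) = 295.3
  D: 0 + 1(295.3) = 295.3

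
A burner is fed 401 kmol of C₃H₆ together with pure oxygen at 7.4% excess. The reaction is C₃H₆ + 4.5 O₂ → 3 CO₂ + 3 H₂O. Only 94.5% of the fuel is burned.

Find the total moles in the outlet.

2530 kmol

Stoichiometric O₂ = 4.5 × 401 = 1804 kmol; O₂ fed = 1804 × 1.074 = 1938 kmol.
Fuel reacted = 0.945 × 401 → ξ = 378.9 kmol.
Outlet (n = n₀ + ν ξ):
  C₃H₆: 401 − 1(378.9) = 22.06
  O₂: 1938 − 4.5(378.9) = 232.8
  CO₂: 0 + 3(378.9) = 1137
  H₂O: 0 + 3(378.9) = 1137
Total out = 22.06 + 232.8 + 1137 + 1137 = 2529 kmol.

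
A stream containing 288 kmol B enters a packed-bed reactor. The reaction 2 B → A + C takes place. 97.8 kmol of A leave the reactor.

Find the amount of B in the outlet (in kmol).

92.4 kmol

For A: n = n₀ + 1ξ → 97.8 = 0 + 1ξ, giving ξ = 97.8 kmol.
Outlet amounts (n = n₀ + ν ξ):
  B: 288 − 2(97.8) = 92.4
  A: 0 + 1(97.8) = 97.8
  C: 0 + 1(97.8) = 97.8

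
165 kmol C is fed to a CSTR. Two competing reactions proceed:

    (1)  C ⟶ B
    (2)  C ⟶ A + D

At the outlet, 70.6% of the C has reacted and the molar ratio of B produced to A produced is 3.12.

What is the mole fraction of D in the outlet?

0.146

Conversion of C: C consumed = 0.706 × 165 = 116.5 kmol = 1ξ₁ + 1ξ₂.
Selectivity: 1ξ₁ / (1ξ₂) = 3.12 → ξ₁ = 3.12 ξ₂.
Substitute: (1·3.12 + 1) ξ₂ = 116.5 → ξ₂ = 28.27 kmol, ξ₁ = 88.22 kmol.
Outlet amounts (n = n₀ + Σ ν·ξ):
  C: 165 − 1(88.22) − 1(28.27) = 48.51
  B: 0 + 1(88.22) = 88.22
  A: 0 + 1(28.27) = 28.27
  D: 0 + 1(28.27) = 28.27
Total out = 193.3 kmol; y_D = 28.27 / 193.3 = 0.1463.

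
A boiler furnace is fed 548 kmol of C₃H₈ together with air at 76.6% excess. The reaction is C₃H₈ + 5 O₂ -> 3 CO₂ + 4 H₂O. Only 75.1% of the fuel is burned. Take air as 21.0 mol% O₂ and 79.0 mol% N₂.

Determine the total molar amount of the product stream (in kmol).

Stoichiometric O₂ = 5 × 548 = 2740 kmol; O₂ fed = 2740 × 1.766 = 4839 kmol.
N₂ fed = 4839 × 79/21 = 18200 kmol.
Fuel reacted = 0.751 × 548 → ξ = 411.5 kmol.
Outlet (n = n₀ + ν ξ):
  C₃H₈: 548 − 1(411.5) = 136.5
  O₂: 4839 − 5(411.5) = 2781
  N₂: 18200 (inert)
  CO₂: 0 + 3(411.5) = 1235
  H₂O: 0 + 4(411.5) = 1646
Total out = 136.5 + 2781 + 18200 + 1235 + 1646 = 24000 kmol.

24000 kmol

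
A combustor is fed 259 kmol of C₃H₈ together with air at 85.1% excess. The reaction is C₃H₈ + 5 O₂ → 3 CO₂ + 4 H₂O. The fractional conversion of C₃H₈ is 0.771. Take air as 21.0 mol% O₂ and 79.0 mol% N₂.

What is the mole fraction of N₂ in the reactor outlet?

0.759

Stoichiometric O₂ = 5 × 259 = 1295 kmol; O₂ fed = 1295 × 1.851 = 2397 kmol.
N₂ fed = 2397 × 79/21 = 9017 kmol.
Fuel reacted = 0.771 × 259 → ξ = 199.7 kmol.
Outlet (n = n₀ + ν ξ):
  C₃H₈: 259 − 1(199.7) = 59.31
  O₂: 2397 − 5(199.7) = 1399
  N₂: 9017 (inert)
  CO₂: 0 + 3(199.7) = 599.1
  H₂O: 0 + 4(199.7) = 798.8
Total out = 11870 kmol; y_N₂ = 9017 / 11870 = 0.7595.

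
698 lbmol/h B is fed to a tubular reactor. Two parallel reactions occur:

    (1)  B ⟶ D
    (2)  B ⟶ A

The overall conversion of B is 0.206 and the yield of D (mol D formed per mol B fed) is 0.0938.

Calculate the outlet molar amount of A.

78.3 lbmol/h

Yield of D: 1ξ₁ / 698 = 0.0938 → ξ₁ = 65.47 lbmol/h.
Conversion of B: 1ξ₁ + 1ξ₂ = 0.206 × 698 = 143.8 → ξ₂ = 78.32 lbmol/h.
Outlet amounts (n = n₀ + Σ ν·ξ):
  B: 698 − 1(65.47) − 1(78.32) = 554.2
  D: 0 + 1(65.47) = 65.47
  A: 0 + 1(78.32) = 78.32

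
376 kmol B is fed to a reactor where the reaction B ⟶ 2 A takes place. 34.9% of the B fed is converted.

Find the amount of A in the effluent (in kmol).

262 kmol

B reacted = 0.349 × 376 = 131.2 kmol; ν_B = −1, so ξ = 131.2/1 = 131.2 kmol.
Outlet amounts (n = n₀ + ν ξ):
  B: 376 − 1(131.2) = 244.8
  A: 0 + 2(131.2) = 262.4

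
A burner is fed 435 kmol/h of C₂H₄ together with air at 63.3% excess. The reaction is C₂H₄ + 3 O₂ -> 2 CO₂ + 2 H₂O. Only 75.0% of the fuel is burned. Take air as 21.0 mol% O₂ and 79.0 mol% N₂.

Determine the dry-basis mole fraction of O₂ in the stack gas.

0.116

Stoichiometric O₂ = 3 × 435 = 1305 kmol/h; O₂ fed = 1305 × 1.633 = 2131 kmol/h.
N₂ fed = 2131 × 79/21 = 8017 kmol/h.
Fuel reacted = 0.75 × 435 → ξ = 326.2 kmol/h.
Outlet (n = n₀ + ν ξ):
  C₂H₄: 435 − 1(326.2) = 108.8
  O₂: 2131 − 3(326.2) = 1152
  N₂: 8017 (inert)
  CO₂: 0 + 2(326.2) = 652.5
  H₂O: 0 + 2(326.2) = 652.5
Dry total = 9930 kmol/h; y_O₂ (dry) = 1152 / 9930 = 0.116.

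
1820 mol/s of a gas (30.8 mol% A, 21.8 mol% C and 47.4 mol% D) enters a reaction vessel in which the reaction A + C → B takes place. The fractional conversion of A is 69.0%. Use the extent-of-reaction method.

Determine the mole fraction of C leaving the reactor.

0.00696

A reacted = 0.69 × 560.6 = 386.8 mol/s; ν_A = −1, so ξ = 386.8/1 = 386.8 mol/s.
Outlet amounts (n = n₀ + ν ξ):
  A: 560.6 − 1(386.8) = 173.8
  C: 396.8 − 1(386.8) = 9.974
  B: 0 + 1(386.8) = 386.8
  D: 862.7 (inert)
Total out = 1433 mol/s; y_C = 9.974 / 1433 = 0.006959.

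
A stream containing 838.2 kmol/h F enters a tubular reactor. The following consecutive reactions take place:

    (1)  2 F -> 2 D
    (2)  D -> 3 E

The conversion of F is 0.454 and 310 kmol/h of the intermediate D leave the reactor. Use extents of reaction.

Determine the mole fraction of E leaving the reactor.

Conversion of F: F consumed = 2ξ₁ = 0.454 × 838.2 → ξ₁ = 190.3 kmol/h.
D balance: n_D = 0 + 2ξ₁ − 1ξ₂ = 310 → ξ₂ = (2·190.3 − 310)/1 = 70.54 kmol/h.
Outlet amounts (n = n₀ + Σ ν·ξ):
  F: 838.2 − 2(190.3) = 457.7
  D: 0 + 2(190.3) − 1(70.54) = 310
  E: 0 + 3(70.54) = 211.6
Total out = 979.3 kmol/h; y_E = 211.6 / 979.3 = 0.2161.

0.216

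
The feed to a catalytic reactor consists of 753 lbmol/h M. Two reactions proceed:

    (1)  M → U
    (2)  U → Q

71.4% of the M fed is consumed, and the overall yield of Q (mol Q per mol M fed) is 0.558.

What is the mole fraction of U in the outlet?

Conversion of M: M consumed = 1ξ₁ = 0.714 × 753 → ξ₁ = 537.6 lbmol/h.
Yield of Q: 1ξ₂ / 753 = 0.558 → ξ₂ = 420.2 lbmol/h.
Outlet amounts (n = n₀ + Σ ν·ξ):
  M: 753 − 1(537.6) = 215.4
  U: 0 + 1(537.6) − 1(420.2) = 117.5
  Q: 0 + 1(420.2) = 420.2
Total out = 753 lbmol/h; y_U = 117.5 / 753 = 0.156.

0.156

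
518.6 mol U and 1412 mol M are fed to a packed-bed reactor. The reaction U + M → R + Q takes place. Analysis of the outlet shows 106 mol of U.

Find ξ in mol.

ξ = 413 mol

For U: n = n₀ − 1ξ → 106 = 518.6 − 1ξ, giving ξ = 412.6 mol.
Outlet amounts (n = n₀ + ν ξ):
  U: 518.6 − 1(412.6) = 106
  M: 1412 − 1(412.6) = 999.4
  R: 0 + 1(412.6) = 412.6
  Q: 0 + 1(412.6) = 412.6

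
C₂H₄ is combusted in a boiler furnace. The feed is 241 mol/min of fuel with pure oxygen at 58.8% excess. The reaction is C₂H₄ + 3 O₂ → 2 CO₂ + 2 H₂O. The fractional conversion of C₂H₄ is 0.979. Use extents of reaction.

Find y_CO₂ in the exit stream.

Stoichiometric O₂ = 3 × 241 = 723 mol/min; O₂ fed = 723 × 1.588 = 1148 mol/min.
Fuel reacted = 0.979 × 241 → ξ = 235.9 mol/min.
Outlet (n = n₀ + ν ξ):
  C₂H₄: 241 − 1(235.9) = 5.061
  O₂: 1148 − 3(235.9) = 440.3
  CO₂: 0 + 2(235.9) = 471.9
  H₂O: 0 + 2(235.9) = 471.9
Total out = 1389 mol/min; y_CO₂ = 471.9 / 1389 = 0.3397.

0.34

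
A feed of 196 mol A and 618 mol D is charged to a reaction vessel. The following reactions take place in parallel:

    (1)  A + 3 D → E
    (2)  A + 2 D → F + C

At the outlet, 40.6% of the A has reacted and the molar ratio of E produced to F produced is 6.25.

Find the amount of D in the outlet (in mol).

Conversion of A: A consumed = 0.406 × 196 = 79.58 mol = 1ξ₁ + 1ξ₂.
Selectivity: 1ξ₁ / (1ξ₂) = 6.25 → ξ₁ = 6.25 ξ₂.
Substitute: (1·6.25 + 1) ξ₂ = 79.58 → ξ₂ = 10.98 mol, ξ₁ = 68.6 mol.
Outlet amounts (n = n₀ + Σ ν·ξ):
  A: 196 − 1(68.6) − 1(10.98) = 116.4
  D: 618 − 3(68.6) − 2(10.98) = 390.2
  E: 0 + 1(68.6) = 68.6
  F: 0 + 1(10.98) = 10.98
  C: 0 + 1(10.98) = 10.98

390 mol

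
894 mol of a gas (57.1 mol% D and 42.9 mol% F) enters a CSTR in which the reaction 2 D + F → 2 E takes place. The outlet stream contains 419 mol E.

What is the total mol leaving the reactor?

For E: n = n₀ + 2ξ → 419 = 0 + 2ξ, giving ξ = 209.5 mol.
Outlet amounts (n = n₀ + ν ξ):
  D: 510.5 − 2(209.5) = 91.47
  F: 383.5 − 1(209.5) = 174
  E: 0 + 2(209.5) = 419
Total out = 91.47 + 174 + 419 = 684.5 mol.

684 mol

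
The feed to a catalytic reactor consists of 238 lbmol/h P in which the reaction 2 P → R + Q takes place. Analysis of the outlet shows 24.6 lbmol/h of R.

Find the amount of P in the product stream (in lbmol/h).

For R: n = n₀ + 1ξ → 24.6 = 0 + 1ξ, giving ξ = 24.6 lbmol/h.
Outlet amounts (n = n₀ + ν ξ):
  P: 238 − 2(24.6) = 188.8
  R: 0 + 1(24.6) = 24.6
  Q: 0 + 1(24.6) = 24.6

189 lbmol/h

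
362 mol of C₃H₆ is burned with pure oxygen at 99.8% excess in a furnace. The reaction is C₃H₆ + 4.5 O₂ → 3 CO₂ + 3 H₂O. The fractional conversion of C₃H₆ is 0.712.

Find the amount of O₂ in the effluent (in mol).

2090 mol

Stoichiometric O₂ = 4.5 × 362 = 1629 mol; O₂ fed = 1629 × 1.998 = 3255 mol.
Fuel reacted = 0.712 × 362 → ξ = 257.7 mol.
Outlet (n = n₀ + ν ξ):
  C₃H₆: 362 − 1(257.7) = 104.3
  O₂: 3255 − 4.5(257.7) = 2095
  CO₂: 0 + 3(257.7) = 773.2
  H₂O: 0 + 3(257.7) = 773.2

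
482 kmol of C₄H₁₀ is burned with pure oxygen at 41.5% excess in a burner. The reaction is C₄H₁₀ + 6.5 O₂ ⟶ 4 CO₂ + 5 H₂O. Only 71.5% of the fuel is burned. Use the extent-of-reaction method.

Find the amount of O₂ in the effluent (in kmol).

Stoichiometric O₂ = 6.5 × 482 = 3133 kmol; O₂ fed = 3133 × 1.415 = 4433 kmol.
Fuel reacted = 0.715 × 482 → ξ = 344.6 kmol.
Outlet (n = n₀ + ν ξ):
  C₄H₁₀: 482 − 1(344.6) = 137.4
  O₂: 4433 − 6.5(344.6) = 2193
  CO₂: 0 + 4(344.6) = 1379
  H₂O: 0 + 5(344.6) = 1723

2190 kmol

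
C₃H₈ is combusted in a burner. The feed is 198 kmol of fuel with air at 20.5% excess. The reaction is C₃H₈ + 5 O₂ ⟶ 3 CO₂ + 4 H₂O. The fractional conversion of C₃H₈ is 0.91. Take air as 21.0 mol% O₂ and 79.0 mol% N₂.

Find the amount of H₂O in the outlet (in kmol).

Stoichiometric O₂ = 5 × 198 = 990 kmol; O₂ fed = 990 × 1.205 = 1193 kmol.
N₂ fed = 1193 × 79/21 = 4488 kmol.
Fuel reacted = 0.91 × 198 → ξ = 180.2 kmol.
Outlet (n = n₀ + ν ξ):
  C₃H₈: 198 − 1(180.2) = 17.82
  O₂: 1193 − 5(180.2) = 292
  N₂: 4488 (inert)
  CO₂: 0 + 3(180.2) = 540.5
  H₂O: 0 + 4(180.2) = 720.7

721 kmol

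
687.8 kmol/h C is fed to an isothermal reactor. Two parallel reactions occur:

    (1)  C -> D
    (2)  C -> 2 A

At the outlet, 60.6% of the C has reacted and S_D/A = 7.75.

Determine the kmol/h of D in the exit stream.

Conversion of C: C consumed = 0.606 × 687.8 = 416.8 kmol/h = 1ξ₁ + 1ξ₂.
Selectivity: 1ξ₁ / (2ξ₂) = 7.75 → ξ₁ = 15.5 ξ₂.
Substitute: (1·15.5 + 1) ξ₂ = 416.8 → ξ₂ = 25.26 kmol/h, ξ₁ = 391.5 kmol/h.
Outlet amounts (n = n₀ + Σ ν·ξ):
  C: 687.8 − 1(391.5) − 1(25.26) = 271
  D: 0 + 1(391.5) = 391.5
  A: 0 + 2(25.26) = 50.52

392 kmol/h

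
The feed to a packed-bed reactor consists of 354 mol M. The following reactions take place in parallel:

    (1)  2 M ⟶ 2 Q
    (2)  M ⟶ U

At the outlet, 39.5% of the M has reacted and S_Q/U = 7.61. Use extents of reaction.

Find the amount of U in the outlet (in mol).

16.2 mol

Conversion of M: M consumed = 0.395 × 354 = 139.8 mol = 2ξ₁ + 1ξ₂.
Selectivity: 2ξ₁ / (1ξ₂) = 7.61 → ξ₁ = 3.805 ξ₂.
Substitute: (2·3.805 + 1) ξ₂ = 139.8 → ξ₂ = 16.24 mol, ξ₁ = 61.79 mol.
Outlet amounts (n = n₀ + Σ ν·ξ):
  M: 354 − 2(61.79) − 1(16.24) = 214.2
  Q: 0 + 2(61.79) = 123.6
  U: 0 + 1(16.24) = 16.24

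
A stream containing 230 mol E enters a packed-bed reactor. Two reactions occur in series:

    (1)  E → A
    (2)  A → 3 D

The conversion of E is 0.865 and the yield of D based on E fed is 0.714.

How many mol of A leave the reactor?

Conversion of E: E consumed = 1ξ₁ = 0.865 × 230 → ξ₁ = 198.9 mol.
Yield of D: 3ξ₂ / 230 = 0.714 → ξ₂ = 54.74 mol.
Outlet amounts (n = n₀ + Σ ν·ξ):
  E: 230 − 1(198.9) = 31.05
  A: 0 + 1(198.9) − 1(54.74) = 144.2
  D: 0 + 3(54.74) = 164.2

144 mol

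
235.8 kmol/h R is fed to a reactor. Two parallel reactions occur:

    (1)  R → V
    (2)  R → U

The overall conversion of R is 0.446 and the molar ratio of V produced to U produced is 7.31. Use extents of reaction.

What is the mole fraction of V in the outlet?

0.392

Conversion of R: R consumed = 0.446 × 235.8 = 105.2 kmol/h = 1ξ₁ + 1ξ₂.
Selectivity: 1ξ₁ / (1ξ₂) = 7.31 → ξ₁ = 7.31 ξ₂.
Substitute: (1·7.31 + 1) ξ₂ = 105.2 → ξ₂ = 12.66 kmol/h, ξ₁ = 92.51 kmol/h.
Outlet amounts (n = n₀ + Σ ν·ξ):
  R: 235.8 − 1(92.51) − 1(12.66) = 130.6
  V: 0 + 1(92.51) = 92.51
  U: 0 + 1(12.66) = 12.66
Total out = 235.8 kmol/h; y_V = 92.51 / 235.8 = 0.3923.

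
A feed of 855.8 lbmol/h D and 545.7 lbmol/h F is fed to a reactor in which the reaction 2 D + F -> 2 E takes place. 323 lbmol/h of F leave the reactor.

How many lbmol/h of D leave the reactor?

For F: n = n₀ − 1ξ → 323 = 545.7 − 1ξ, giving ξ = 222.7 lbmol/h.
Outlet amounts (n = n₀ + ν ξ):
  D: 855.8 − 2(222.7) = 410.4
  F: 545.7 − 1(222.7) = 323
  E: 0 + 2(222.7) = 445.4

410 lbmol/h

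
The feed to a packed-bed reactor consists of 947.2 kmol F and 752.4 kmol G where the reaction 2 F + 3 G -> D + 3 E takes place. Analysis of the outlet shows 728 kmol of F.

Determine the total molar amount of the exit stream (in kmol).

1590 kmol

For F: n = n₀ − 2ξ → 728 = 947.2 − 2ξ, giving ξ = 109.6 kmol.
Outlet amounts (n = n₀ + ν ξ):
  F: 947.2 − 2(109.6) = 728
  G: 752.4 − 3(109.6) = 423.6
  D: 0 + 1(109.6) = 109.6
  E: 0 + 3(109.6) = 328.8
Total out = 728 + 423.6 + 109.6 + 328.8 = 1590 kmol.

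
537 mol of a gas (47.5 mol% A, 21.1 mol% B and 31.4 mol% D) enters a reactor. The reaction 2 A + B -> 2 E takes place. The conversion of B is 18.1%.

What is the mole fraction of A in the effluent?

0.414

B reacted = 0.181 × 113.3 = 20.51 mol; ν_B = −1, so ξ = 20.51/1 = 20.51 mol.
Outlet amounts (n = n₀ + ν ξ):
  A: 255.1 − 2(20.51) = 214.1
  B: 113.3 − 1(20.51) = 92.8
  E: 0 + 2(20.51) = 41.02
  D: 168.6 (inert)
Total out = 516.5 mol; y_A = 214.1 / 516.5 = 0.4144.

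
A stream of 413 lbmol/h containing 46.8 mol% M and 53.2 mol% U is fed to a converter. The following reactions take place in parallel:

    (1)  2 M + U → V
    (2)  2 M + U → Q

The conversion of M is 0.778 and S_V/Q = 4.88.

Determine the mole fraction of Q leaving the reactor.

0.0487

Conversion of M: M consumed = 0.778 × 193.3 = 150.4 lbmol/h = 2ξ₁ + 2ξ₂.
Selectivity: 1ξ₁ / (1ξ₂) = 4.88 → ξ₁ = 4.88 ξ₂.
Substitute: (2·4.88 + 2) ξ₂ = 150.4 → ξ₂ = 12.79 lbmol/h, ξ₁ = 62.4 lbmol/h.
Outlet amounts (n = n₀ + Σ ν·ξ):
  M: 193.3 − 2(62.4) − 2(12.79) = 42.91
  U: 219.7 − 1(62.4) − 1(12.79) = 144.5
  V: 0 + 1(62.4) = 62.4
  Q: 0 + 1(12.79) = 12.79
Total out = 262.6 lbmol/h; y_Q = 12.79 / 262.6 = 0.04869.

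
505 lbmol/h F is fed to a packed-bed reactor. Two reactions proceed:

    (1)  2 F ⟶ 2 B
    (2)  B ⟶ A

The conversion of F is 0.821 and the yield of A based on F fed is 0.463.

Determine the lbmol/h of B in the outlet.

Conversion of F: F consumed = 2ξ₁ = 0.821 × 505 → ξ₁ = 207.3 lbmol/h.
Yield of A: 1ξ₂ / 505 = 0.463 → ξ₂ = 233.8 lbmol/h.
Outlet amounts (n = n₀ + Σ ν·ξ):
  F: 505 − 2(207.3) = 90.4
  B: 0 + 2(207.3) − 1(233.8) = 180.8
  A: 0 + 1(233.8) = 233.8

181 lbmol/h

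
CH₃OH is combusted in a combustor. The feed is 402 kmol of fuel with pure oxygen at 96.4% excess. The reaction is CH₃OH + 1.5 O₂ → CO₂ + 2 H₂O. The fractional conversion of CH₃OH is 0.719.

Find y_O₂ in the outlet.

Stoichiometric O₂ = 1.5 × 402 = 603 kmol; O₂ fed = 603 × 1.964 = 1184 kmol.
Fuel reacted = 0.719 × 402 → ξ = 289 kmol.
Outlet (n = n₀ + ν ξ):
  CH₃OH: 402 − 1(289) = 113
  O₂: 1184 − 1.5(289) = 750.7
  CO₂: 0 + 1(289) = 289
  H₂O: 0 + 2(289) = 578.1
Total out = 1731 kmol; y_O₂ = 750.7 / 1731 = 0.4337.

0.434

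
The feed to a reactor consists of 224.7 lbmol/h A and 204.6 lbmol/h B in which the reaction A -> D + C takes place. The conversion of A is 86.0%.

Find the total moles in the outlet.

A reacted = 0.86 × 224.7 = 193.2 lbmol/h; ν_A = −1, so ξ = 193.2/1 = 193.2 lbmol/h.
Outlet amounts (n = n₀ + ν ξ):
  A: 224.7 − 1(193.2) = 31.46
  D: 0 + 1(193.2) = 193.2
  C: 0 + 1(193.2) = 193.2
  B: 204.6 (inert)
Total out = 31.46 + 193.2 + 193.2 + 204.6 = 622.5 lbmol/h.

623 lbmol/h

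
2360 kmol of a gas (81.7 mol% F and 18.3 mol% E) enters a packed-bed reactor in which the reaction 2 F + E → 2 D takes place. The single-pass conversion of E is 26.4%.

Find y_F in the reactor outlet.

E reacted = 0.264 × 431.9 = 114 kmol; ν_E = −1, so ξ = 114/1 = 114 kmol.
Outlet amounts (n = n₀ + ν ξ):
  F: 1928 − 2(114) = 1700
  E: 431.9 − 1(114) = 317.9
  D: 0 + 2(114) = 228
Total out = 2246 kmol; y_F = 1700 / 2246 = 0.7569.

0.757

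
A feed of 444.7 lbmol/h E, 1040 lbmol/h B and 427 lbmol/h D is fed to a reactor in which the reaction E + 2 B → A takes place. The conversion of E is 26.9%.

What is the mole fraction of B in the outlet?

E reacted = 0.269 × 444.7 = 119.6 lbmol/h; ν_E = −1, so ξ = 119.6/1 = 119.6 lbmol/h.
Outlet amounts (n = n₀ + ν ξ):
  E: 444.7 − 1(119.6) = 325.1
  B: 1040 − 2(119.6) = 800.8
  A: 0 + 1(119.6) = 119.6
  D: 427 (inert)
Total out = 1672 lbmol/h; y_B = 800.8 / 1672 = 0.4788.

0.479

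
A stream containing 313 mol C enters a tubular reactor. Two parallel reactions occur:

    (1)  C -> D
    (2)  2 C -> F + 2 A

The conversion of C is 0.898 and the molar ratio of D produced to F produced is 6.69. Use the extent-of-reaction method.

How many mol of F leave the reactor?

32.3 mol

Conversion of C: C consumed = 0.898 × 313 = 281.1 mol = 1ξ₁ + 2ξ₂.
Selectivity: 1ξ₁ / (1ξ₂) = 6.69 → ξ₁ = 6.69 ξ₂.
Substitute: (1·6.69 + 2) ξ₂ = 281.1 → ξ₂ = 32.34 mol, ξ₁ = 216.4 mol.
Outlet amounts (n = n₀ + Σ ν·ξ):
  C: 313 − 1(216.4) − 2(32.34) = 31.93
  D: 0 + 1(216.4) = 216.4
  F: 0 + 1(32.34) = 32.34
  A: 0 + 2(32.34) = 64.69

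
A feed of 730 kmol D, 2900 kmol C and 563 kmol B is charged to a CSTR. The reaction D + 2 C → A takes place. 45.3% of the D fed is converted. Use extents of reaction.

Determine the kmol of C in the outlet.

2240 kmol

D reacted = 0.453 × 730 = 330.7 kmol; ν_D = −1, so ξ = 330.7/1 = 330.7 kmol.
Outlet amounts (n = n₀ + ν ξ):
  D: 730 − 1(330.7) = 399.3
  C: 2900 − 2(330.7) = 2239
  A: 0 + 1(330.7) = 330.7
  B: 563 (inert)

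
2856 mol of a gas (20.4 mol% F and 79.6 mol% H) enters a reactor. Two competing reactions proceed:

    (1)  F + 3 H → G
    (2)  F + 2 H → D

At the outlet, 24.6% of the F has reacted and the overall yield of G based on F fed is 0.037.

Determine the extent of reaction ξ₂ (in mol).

ξ₂ = 122 mol

Yield of G: 1ξ₁ / 582.6 = 0.037 → ξ₁ = 21.56 mol.
Conversion of F: 1ξ₁ + 1ξ₂ = 0.246 × 582.6 = 143.3 → ξ₂ = 121.8 mol.
Outlet amounts (n = n₀ + Σ ν·ξ):
  F: 582.6 − 1(21.56) − 1(121.8) = 439.3
  H: 2273 − 3(21.56) − 2(121.8) = 1965
  G: 0 + 1(21.56) = 21.56
  D: 0 + 1(121.8) = 121.8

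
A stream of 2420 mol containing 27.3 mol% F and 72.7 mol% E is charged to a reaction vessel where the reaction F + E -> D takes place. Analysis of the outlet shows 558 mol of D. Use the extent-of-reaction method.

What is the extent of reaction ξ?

ξ = 558 mol

For D: n = n₀ + 1ξ → 558 = 0 + 1ξ, giving ξ = 558 mol.
Outlet amounts (n = n₀ + ν ξ):
  F: 660.7 − 1(558) = 102.7
  E: 1759 − 1(558) = 1201
  D: 0 + 1(558) = 558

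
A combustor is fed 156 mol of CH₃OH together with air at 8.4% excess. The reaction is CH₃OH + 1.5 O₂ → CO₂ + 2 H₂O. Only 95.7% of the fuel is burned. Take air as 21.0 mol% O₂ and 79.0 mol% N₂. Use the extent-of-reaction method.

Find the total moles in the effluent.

1440 mol

Stoichiometric O₂ = 1.5 × 156 = 234 mol; O₂ fed = 234 × 1.084 = 253.7 mol.
N₂ fed = 253.7 × 79/21 = 954.2 mol.
Fuel reacted = 0.957 × 156 → ξ = 149.3 mol.
Outlet (n = n₀ + ν ξ):
  CH₃OH: 156 − 1(149.3) = 6.708
  O₂: 253.7 − 1.5(149.3) = 29.72
  N₂: 954.2 (inert)
  CO₂: 0 + 1(149.3) = 149.3
  H₂O: 0 + 2(149.3) = 298.6
Total out = 6.708 + 29.72 + 954.2 + 149.3 + 298.6 = 1439 mol.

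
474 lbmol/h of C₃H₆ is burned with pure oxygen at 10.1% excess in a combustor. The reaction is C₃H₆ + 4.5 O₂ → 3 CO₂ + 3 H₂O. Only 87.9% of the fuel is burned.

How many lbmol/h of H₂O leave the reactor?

Stoichiometric O₂ = 4.5 × 474 = 2133 lbmol/h; O₂ fed = 2133 × 1.101 = 2348 lbmol/h.
Fuel reacted = 0.879 × 474 → ξ = 416.6 lbmol/h.
Outlet (n = n₀ + ν ξ):
  C₃H₆: 474 − 1(416.6) = 57.35
  O₂: 2348 − 4.5(416.6) = 473.5
  CO₂: 0 + 3(416.6) = 1250
  H₂O: 0 + 3(416.6) = 1250

1250 lbmol/h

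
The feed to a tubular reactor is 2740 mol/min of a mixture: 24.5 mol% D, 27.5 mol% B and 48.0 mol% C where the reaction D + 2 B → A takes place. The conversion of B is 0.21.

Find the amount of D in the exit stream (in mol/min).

592 mol/min

B reacted = 0.21 × 753.5 = 158.2 mol/min; ν_B = −2, so ξ = 158.2/2 = 79.12 mol/min.
Outlet amounts (n = n₀ + ν ξ):
  D: 671.3 − 1(79.12) = 592.2
  B: 753.5 − 2(79.12) = 595.3
  A: 0 + 1(79.12) = 79.12
  C: 1315 (inert)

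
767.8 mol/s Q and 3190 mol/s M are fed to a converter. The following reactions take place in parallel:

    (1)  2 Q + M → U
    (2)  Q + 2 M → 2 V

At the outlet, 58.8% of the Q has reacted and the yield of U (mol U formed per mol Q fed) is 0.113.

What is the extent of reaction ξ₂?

Yield of U: 1ξ₁ / 767.8 = 0.113 → ξ₁ = 86.76 mol/s.
Conversion of Q: 2ξ₁ + 1ξ₂ = 0.588 × 767.8 = 451.5 → ξ₂ = 277.9 mol/s.
Outlet amounts (n = n₀ + Σ ν·ξ):
  Q: 767.8 − 2(86.76) − 1(277.9) = 316.3
  M: 3190 − 1(86.76) − 2(277.9) = 2547
  U: 0 + 1(86.76) = 86.76
  V: 0 + 2(277.9) = 555.9

ξ₂ = 278 mol/s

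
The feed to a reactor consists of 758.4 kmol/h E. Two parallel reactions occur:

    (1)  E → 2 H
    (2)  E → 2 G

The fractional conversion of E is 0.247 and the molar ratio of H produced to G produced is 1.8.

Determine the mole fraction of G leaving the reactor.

0.141

Conversion of E: E consumed = 0.247 × 758.4 = 187.3 kmol/h = 1ξ₁ + 1ξ₂.
Selectivity: 2ξ₁ / (2ξ₂) = 1.8 → ξ₁ = 1.8 ξ₂.
Substitute: (1·1.8 + 1) ξ₂ = 187.3 → ξ₂ = 66.9 kmol/h, ξ₁ = 120.4 kmol/h.
Outlet amounts (n = n₀ + Σ ν·ξ):
  E: 758.4 − 1(120.4) − 1(66.9) = 571.1
  H: 0 + 2(120.4) = 240.8
  G: 0 + 2(66.9) = 133.8
Total out = 945.7 kmol/h; y_G = 133.8 / 945.7 = 0.1415.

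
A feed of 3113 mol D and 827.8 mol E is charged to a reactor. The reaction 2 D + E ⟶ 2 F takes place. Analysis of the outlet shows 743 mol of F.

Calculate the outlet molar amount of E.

456 mol

For F: n = n₀ + 2ξ → 743 = 0 + 2ξ, giving ξ = 371.5 mol.
Outlet amounts (n = n₀ + ν ξ):
  D: 3113 − 2(371.5) = 2370
  E: 827.8 − 1(371.5) = 456.3
  F: 0 + 2(371.5) = 743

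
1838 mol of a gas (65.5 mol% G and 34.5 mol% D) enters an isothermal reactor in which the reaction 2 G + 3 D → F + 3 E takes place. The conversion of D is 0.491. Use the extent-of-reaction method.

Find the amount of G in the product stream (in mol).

996 mol

D reacted = 0.491 × 634.1 = 311.3 mol; ν_D = −3, so ξ = 311.3/3 = 103.8 mol.
Outlet amounts (n = n₀ + ν ξ):
  G: 1204 − 2(103.8) = 996.3
  D: 634.1 − 3(103.8) = 322.8
  F: 0 + 1(103.8) = 103.8
  E: 0 + 3(103.8) = 311.3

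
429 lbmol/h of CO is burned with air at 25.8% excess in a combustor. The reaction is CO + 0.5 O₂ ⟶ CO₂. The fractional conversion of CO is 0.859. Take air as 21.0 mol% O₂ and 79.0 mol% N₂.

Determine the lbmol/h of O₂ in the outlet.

85.6 lbmol/h

Stoichiometric O₂ = 0.5 × 429 = 214.5 lbmol/h; O₂ fed = 214.5 × 1.258 = 269.8 lbmol/h.
N₂ fed = 269.8 × 79/21 = 1015 lbmol/h.
Fuel reacted = 0.859 × 429 → ξ = 368.5 lbmol/h.
Outlet (n = n₀ + ν ξ):
  CO: 429 − 1(368.5) = 60.49
  O₂: 269.8 − 0.5(368.5) = 85.59
  N₂: 1015 (inert)
  CO₂: 0 + 1(368.5) = 368.5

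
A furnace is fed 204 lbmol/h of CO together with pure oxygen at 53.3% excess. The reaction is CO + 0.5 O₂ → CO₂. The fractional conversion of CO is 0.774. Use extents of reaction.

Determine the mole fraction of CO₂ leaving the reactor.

0.561

Stoichiometric O₂ = 0.5 × 204 = 102 lbmol/h; O₂ fed = 102 × 1.533 = 156.4 lbmol/h.
Fuel reacted = 0.774 × 204 → ξ = 157.9 lbmol/h.
Outlet (n = n₀ + ν ξ):
  CO: 204 − 1(157.9) = 46.1
  O₂: 156.4 − 0.5(157.9) = 77.42
  CO₂: 0 + 1(157.9) = 157.9
Total out = 281.4 lbmol/h; y_CO₂ = 157.9 / 281.4 = 0.5611.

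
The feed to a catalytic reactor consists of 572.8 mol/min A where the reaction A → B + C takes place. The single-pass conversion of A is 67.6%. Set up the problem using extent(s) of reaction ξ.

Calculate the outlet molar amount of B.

A reacted = 0.676 × 572.8 = 387.2 mol/min; ν_A = −1, so ξ = 387.2/1 = 387.2 mol/min.
Outlet amounts (n = n₀ + ν ξ):
  A: 572.8 − 1(387.2) = 185.6
  B: 0 + 1(387.2) = 387.2
  C: 0 + 1(387.2) = 387.2

387 mol/min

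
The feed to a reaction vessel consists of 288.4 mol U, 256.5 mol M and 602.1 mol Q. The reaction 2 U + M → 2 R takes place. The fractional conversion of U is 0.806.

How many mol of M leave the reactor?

140 mol

U reacted = 0.806 × 288.4 = 232.5 mol; ν_U = −2, so ξ = 232.5/2 = 116.2 mol.
Outlet amounts (n = n₀ + ν ξ):
  U: 288.4 − 2(116.2) = 55.95
  M: 256.5 − 1(116.2) = 140.3
  R: 0 + 2(116.2) = 232.5
  Q: 602.1 (inert)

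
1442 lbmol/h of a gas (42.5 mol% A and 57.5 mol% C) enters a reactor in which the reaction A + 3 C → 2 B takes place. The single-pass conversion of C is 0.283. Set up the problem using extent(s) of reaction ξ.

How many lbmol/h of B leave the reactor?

C reacted = 0.283 × 829.1 = 234.6 lbmol/h; ν_C = −3, so ξ = 234.6/3 = 78.22 lbmol/h.
Outlet amounts (n = n₀ + ν ξ):
  A: 612.9 − 1(78.22) = 534.6
  C: 829.1 − 3(78.22) = 594.5
  B: 0 + 2(78.22) = 156.4

156 lbmol/h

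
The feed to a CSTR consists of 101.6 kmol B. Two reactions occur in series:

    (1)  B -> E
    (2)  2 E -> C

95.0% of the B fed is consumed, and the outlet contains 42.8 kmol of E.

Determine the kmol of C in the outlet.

Conversion of B: B consumed = 1ξ₁ = 0.95 × 101.6 → ξ₁ = 96.52 kmol.
E balance: n_E = 0 + 1ξ₁ − 2ξ₂ = 42.8 → ξ₂ = (1·96.52 − 42.8)/2 = 26.86 kmol.
Outlet amounts (n = n₀ + Σ ν·ξ):
  B: 101.6 − 1(96.52) = 5.08
  E: 0 + 1(96.52) − 2(26.86) = 42.8
  C: 0 + 1(26.86) = 26.86

26.9 kmol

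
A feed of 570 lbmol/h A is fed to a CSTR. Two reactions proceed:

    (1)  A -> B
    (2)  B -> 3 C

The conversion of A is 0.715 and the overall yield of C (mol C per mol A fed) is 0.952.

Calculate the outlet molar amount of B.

227 lbmol/h

Conversion of A: A consumed = 1ξ₁ = 0.715 × 570 → ξ₁ = 407.5 lbmol/h.
Yield of C: 3ξ₂ / 570 = 0.952 → ξ₂ = 180.9 lbmol/h.
Outlet amounts (n = n₀ + Σ ν·ξ):
  A: 570 − 1(407.5) = 162.5
  B: 0 + 1(407.5) − 1(180.9) = 226.7
  C: 0 + 3(180.9) = 542.6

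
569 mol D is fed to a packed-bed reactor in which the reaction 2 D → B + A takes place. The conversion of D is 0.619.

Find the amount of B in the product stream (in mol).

176 mol

D reacted = 0.619 × 569 = 352.2 mol; ν_D = −2, so ξ = 352.2/2 = 176.1 mol.
Outlet amounts (n = n₀ + ν ξ):
  D: 569 − 2(176.1) = 216.8
  B: 0 + 1(176.1) = 176.1
  A: 0 + 1(176.1) = 176.1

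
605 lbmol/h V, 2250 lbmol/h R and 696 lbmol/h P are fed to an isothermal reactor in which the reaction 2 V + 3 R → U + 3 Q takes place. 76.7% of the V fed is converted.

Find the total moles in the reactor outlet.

3320 lbmol/h

V reacted = 0.767 × 605 = 464 lbmol/h; ν_V = −2, so ξ = 464/2 = 232 lbmol/h.
Outlet amounts (n = n₀ + ν ξ):
  V: 605 − 2(232) = 141
  R: 2250 − 3(232) = 1554
  U: 0 + 1(232) = 232
  Q: 0 + 3(232) = 696.1
  P: 696 (inert)
Total out = 141 + 1554 + 232 + 696.1 + 696 = 3319 lbmol/h.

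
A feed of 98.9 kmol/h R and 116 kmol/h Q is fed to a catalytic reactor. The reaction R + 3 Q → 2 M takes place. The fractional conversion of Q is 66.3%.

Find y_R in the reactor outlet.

Q reacted = 0.663 × 116 = 76.91 kmol/h; ν_Q = −3, so ξ = 76.91/3 = 25.64 kmol/h.
Outlet amounts (n = n₀ + ν ξ):
  R: 98.9 − 1(25.64) = 73.26
  Q: 116 − 3(25.64) = 39.09
  M: 0 + 2(25.64) = 51.27
Total out = 163.6 kmol/h; y_R = 73.26 / 163.6 = 0.4477.

0.448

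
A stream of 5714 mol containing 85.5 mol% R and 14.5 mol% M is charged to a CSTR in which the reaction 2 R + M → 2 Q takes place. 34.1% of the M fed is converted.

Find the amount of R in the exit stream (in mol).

M reacted = 0.341 × 828.5 = 282.5 mol; ν_M = −1, so ξ = 282.5/1 = 282.5 mol.
Outlet amounts (n = n₀ + ν ξ):
  R: 4885 − 2(282.5) = 4320
  M: 828.5 − 1(282.5) = 546
  Q: 0 + 2(282.5) = 565.1

4320 mol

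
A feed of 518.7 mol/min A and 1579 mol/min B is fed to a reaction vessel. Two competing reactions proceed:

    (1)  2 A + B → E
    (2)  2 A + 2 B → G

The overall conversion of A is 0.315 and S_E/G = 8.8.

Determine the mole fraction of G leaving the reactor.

0.00433

Conversion of A: A consumed = 0.315 × 518.7 = 163.4 mol/min = 2ξ₁ + 2ξ₂.
Selectivity: 1ξ₁ / (1ξ₂) = 8.8 → ξ₁ = 8.8 ξ₂.
Substitute: (2·8.8 + 2) ξ₂ = 163.4 → ξ₂ = 8.336 mol/min, ξ₁ = 73.36 mol/min.
Outlet amounts (n = n₀ + Σ ν·ξ):
  A: 518.7 − 2(73.36) − 2(8.336) = 355.3
  B: 1579 − 1(73.36) − 2(8.336) = 1489
  E: 0 + 1(73.36) = 73.36
  G: 0 + 1(8.336) = 8.336
Total out = 1926 mol/min; y_G = 8.336 / 1926 = 0.004328.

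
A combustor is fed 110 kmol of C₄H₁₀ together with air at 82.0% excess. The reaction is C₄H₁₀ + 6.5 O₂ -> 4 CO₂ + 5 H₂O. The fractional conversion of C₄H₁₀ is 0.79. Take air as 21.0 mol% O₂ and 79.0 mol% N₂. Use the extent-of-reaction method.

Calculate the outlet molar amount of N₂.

Stoichiometric O₂ = 6.5 × 110 = 715 kmol; O₂ fed = 715 × 1.820 = 1301 kmol.
N₂ fed = 1301 × 79/21 = 4895 kmol.
Fuel reacted = 0.79 × 110 → ξ = 86.9 kmol.
Outlet (n = n₀ + ν ξ):
  C₄H₁₀: 110 − 1(86.9) = 23.1
  O₂: 1301 − 6.5(86.9) = 736.4
  N₂: 4895 (inert)
  CO₂: 0 + 4(86.9) = 347.6
  H₂O: 0 + 5(86.9) = 434.5

4900 kmol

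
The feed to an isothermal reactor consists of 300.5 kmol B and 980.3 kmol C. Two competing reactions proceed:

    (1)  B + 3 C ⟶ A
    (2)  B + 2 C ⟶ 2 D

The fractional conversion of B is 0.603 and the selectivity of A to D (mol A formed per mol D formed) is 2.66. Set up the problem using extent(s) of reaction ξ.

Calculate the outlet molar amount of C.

465 kmol

Conversion of B: B consumed = 0.603 × 300.5 = 181.2 kmol = 1ξ₁ + 1ξ₂.
Selectivity: 1ξ₁ / (2ξ₂) = 2.66 → ξ₁ = 5.32 ξ₂.
Substitute: (1·5.32 + 1) ξ₂ = 181.2 → ξ₂ = 28.67 kmol, ξ₁ = 152.5 kmol.
Outlet amounts (n = n₀ + Σ ν·ξ):
  B: 300.5 − 1(152.5) − 1(28.67) = 119.3
  C: 980.3 − 3(152.5) − 2(28.67) = 465.4
  A: 0 + 1(152.5) = 152.5
  D: 0 + 2(28.67) = 57.34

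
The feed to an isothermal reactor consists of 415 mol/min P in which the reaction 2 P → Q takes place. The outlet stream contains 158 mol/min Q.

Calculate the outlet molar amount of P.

For Q: n = n₀ + 1ξ → 158 = 0 + 1ξ, giving ξ = 158 mol/min.
Outlet amounts (n = n₀ + ν ξ):
  P: 415 − 2(158) = 99
  Q: 0 + 1(158) = 158

99 mol/min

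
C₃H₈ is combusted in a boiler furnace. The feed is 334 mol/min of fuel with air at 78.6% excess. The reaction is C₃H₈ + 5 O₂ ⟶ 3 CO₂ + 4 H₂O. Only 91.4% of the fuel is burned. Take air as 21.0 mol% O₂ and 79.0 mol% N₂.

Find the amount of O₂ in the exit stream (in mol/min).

1460 mol/min

Stoichiometric O₂ = 5 × 334 = 1670 mol/min; O₂ fed = 1670 × 1.786 = 2983 mol/min.
N₂ fed = 2983 × 79/21 = 11220 mol/min.
Fuel reacted = 0.914 × 334 → ξ = 305.3 mol/min.
Outlet (n = n₀ + ν ξ):
  C₃H₈: 334 − 1(305.3) = 28.72
  O₂: 2983 − 5(305.3) = 1456
  N₂: 11220 (inert)
  CO₂: 0 + 3(305.3) = 915.8
  H₂O: 0 + 4(305.3) = 1221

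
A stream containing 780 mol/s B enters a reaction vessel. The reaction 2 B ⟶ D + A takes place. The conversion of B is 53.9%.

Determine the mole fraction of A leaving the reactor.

B reacted = 0.539 × 780 = 420.4 mol/s; ν_B = −2, so ξ = 420.4/2 = 210.2 mol/s.
Outlet amounts (n = n₀ + ν ξ):
  B: 780 − 2(210.2) = 359.6
  D: 0 + 1(210.2) = 210.2
  A: 0 + 1(210.2) = 210.2
Total out = 780 mol/s; y_A = 210.2 / 780 = 0.2695.

0.27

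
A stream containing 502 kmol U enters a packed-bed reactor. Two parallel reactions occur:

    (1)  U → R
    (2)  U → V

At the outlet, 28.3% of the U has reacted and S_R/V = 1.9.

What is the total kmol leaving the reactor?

502 kmol

Conversion of U: U consumed = 0.283 × 502 = 142.1 kmol = 1ξ₁ + 1ξ₂.
Selectivity: 1ξ₁ / (1ξ₂) = 1.9 → ξ₁ = 1.9 ξ₂.
Substitute: (1·1.9 + 1) ξ₂ = 142.1 → ξ₂ = 48.99 kmol, ξ₁ = 93.08 kmol.
Outlet amounts (n = n₀ + Σ ν·ξ):
  U: 502 − 1(93.08) − 1(48.99) = 359.9
  R: 0 + 1(93.08) = 93.08
  V: 0 + 1(48.99) = 48.99
Total out = 359.9 + 93.08 + 48.99 = 502 kmol.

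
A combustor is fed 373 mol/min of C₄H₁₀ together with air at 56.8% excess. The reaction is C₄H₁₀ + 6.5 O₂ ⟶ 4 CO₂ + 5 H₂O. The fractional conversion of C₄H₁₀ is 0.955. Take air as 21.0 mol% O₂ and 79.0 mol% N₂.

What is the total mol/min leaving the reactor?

Stoichiometric O₂ = 6.5 × 373 = 2424 mol/min; O₂ fed = 2424 × 1.568 = 3802 mol/min.
N₂ fed = 3802 × 79/21 = 14300 mol/min.
Fuel reacted = 0.955 × 373 → ξ = 356.2 mol/min.
Outlet (n = n₀ + ν ξ):
  C₄H₁₀: 373 − 1(356.2) = 16.79
  O₂: 3802 − 6.5(356.2) = 1486
  N₂: 14300 (inert)
  CO₂: 0 + 4(356.2) = 1425
  H₂O: 0 + 5(356.2) = 1781
Total out = 16.79 + 1486 + 14300 + 1425 + 1781 = 19010 mol/min.

19000 mol/min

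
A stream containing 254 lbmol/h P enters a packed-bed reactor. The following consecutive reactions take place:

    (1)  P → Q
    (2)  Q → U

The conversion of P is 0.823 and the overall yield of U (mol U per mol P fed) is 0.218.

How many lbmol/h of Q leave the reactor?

154 lbmol/h

Conversion of P: P consumed = 1ξ₁ = 0.823 × 254 → ξ₁ = 209 lbmol/h.
Yield of U: 1ξ₂ / 254 = 0.218 → ξ₂ = 55.37 lbmol/h.
Outlet amounts (n = n₀ + Σ ν·ξ):
  P: 254 − 1(209) = 44.96
  Q: 0 + 1(209) − 1(55.37) = 153.7
  U: 0 + 1(55.37) = 55.37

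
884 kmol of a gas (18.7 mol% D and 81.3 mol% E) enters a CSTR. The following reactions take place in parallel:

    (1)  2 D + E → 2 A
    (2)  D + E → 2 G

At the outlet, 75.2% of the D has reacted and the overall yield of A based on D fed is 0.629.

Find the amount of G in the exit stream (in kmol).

Yield of A: 2ξ₁ / 165.3 = 0.629 → ξ₁ = 51.99 kmol.
Conversion of D: 2ξ₁ + 1ξ₂ = 0.752 × 165.3 = 124.3 → ξ₂ = 20.33 kmol.
Outlet amounts (n = n₀ + Σ ν·ξ):
  D: 165.3 − 2(51.99) − 1(20.33) = 41
  E: 718.7 − 1(51.99) − 1(20.33) = 646.4
  A: 0 + 2(51.99) = 104
  G: 0 + 2(20.33) = 40.67

40.7 kmol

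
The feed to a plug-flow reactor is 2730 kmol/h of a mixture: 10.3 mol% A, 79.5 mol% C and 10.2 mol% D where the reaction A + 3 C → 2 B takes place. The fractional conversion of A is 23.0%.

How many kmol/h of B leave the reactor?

A reacted = 0.23 × 281.2 = 64.67 kmol/h; ν_A = −1, so ξ = 64.67/1 = 64.67 kmol/h.
Outlet amounts (n = n₀ + ν ξ):
  A: 281.2 − 1(64.67) = 216.5
  C: 2170 − 3(64.67) = 1976
  B: 0 + 2(64.67) = 129.3
  D: 278.5 (inert)

129 kmol/h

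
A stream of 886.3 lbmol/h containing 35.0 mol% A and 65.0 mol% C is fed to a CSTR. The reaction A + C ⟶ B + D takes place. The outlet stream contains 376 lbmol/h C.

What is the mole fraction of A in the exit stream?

0.124

For C: n = n₀ − 1ξ → 376 = 576.1 − 1ξ, giving ξ = 200.1 lbmol/h.
Outlet amounts (n = n₀ + ν ξ):
  A: 310.2 − 1(200.1) = 110.1
  C: 576.1 − 1(200.1) = 376
  B: 0 + 1(200.1) = 200.1
  D: 0 + 1(200.1) = 200.1
Total out = 886.3 lbmol/h; y_A = 110.1 / 886.3 = 0.1242.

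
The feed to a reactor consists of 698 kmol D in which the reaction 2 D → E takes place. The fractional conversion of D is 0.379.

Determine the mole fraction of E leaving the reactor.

0.234

D reacted = 0.379 × 698 = 264.5 kmol; ν_D = −2, so ξ = 264.5/2 = 132.3 kmol.
Outlet amounts (n = n₀ + ν ξ):
  D: 698 − 2(132.3) = 433.5
  E: 0 + 1(132.3) = 132.3
Total out = 565.7 kmol; y_E = 132.3 / 565.7 = 0.2338.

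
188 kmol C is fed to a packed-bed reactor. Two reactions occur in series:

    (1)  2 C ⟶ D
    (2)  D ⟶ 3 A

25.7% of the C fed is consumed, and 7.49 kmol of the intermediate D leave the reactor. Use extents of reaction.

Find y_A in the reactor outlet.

Conversion of C: C consumed = 2ξ₁ = 0.257 × 188 → ξ₁ = 24.16 kmol.
D balance: n_D = 0 + 1ξ₁ − 1ξ₂ = 7.49 → ξ₂ = (1·24.16 − 7.49)/1 = 16.67 kmol.
Outlet amounts (n = n₀ + Σ ν·ξ):
  C: 188 − 2(24.16) = 139.7
  D: 0 + 1(24.16) − 1(16.67) = 7.49
  A: 0 + 3(16.67) = 50
Total out = 197.2 kmol; y_A = 50 / 197.2 = 0.2536.

0.254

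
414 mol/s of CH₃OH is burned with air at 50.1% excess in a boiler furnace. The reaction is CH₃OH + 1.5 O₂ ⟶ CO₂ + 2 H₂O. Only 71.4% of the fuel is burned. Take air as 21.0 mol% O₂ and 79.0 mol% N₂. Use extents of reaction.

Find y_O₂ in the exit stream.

Stoichiometric O₂ = 1.5 × 414 = 621 mol/s; O₂ fed = 621 × 1.501 = 932.1 mol/s.
N₂ fed = 932.1 × 79/21 = 3507 mol/s.
Fuel reacted = 0.714 × 414 → ξ = 295.6 mol/s.
Outlet (n = n₀ + ν ξ):
  CH₃OH: 414 − 1(295.6) = 118.4
  O₂: 932.1 − 1.5(295.6) = 488.7
  N₂: 3507 (inert)
  CO₂: 0 + 1(295.6) = 295.6
  H₂O: 0 + 2(295.6) = 591.2
Total out = 5000 mol/s; y_O₂ = 488.7 / 5000 = 0.09774.

0.0977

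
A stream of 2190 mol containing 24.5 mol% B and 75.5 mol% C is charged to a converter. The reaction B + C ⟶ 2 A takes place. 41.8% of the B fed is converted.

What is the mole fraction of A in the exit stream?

B reacted = 0.418 × 536.5 = 224.3 mol; ν_B = −1, so ξ = 224.3/1 = 224.3 mol.
Outlet amounts (n = n₀ + ν ξ):
  B: 536.5 − 1(224.3) = 312.3
  C: 1653 − 1(224.3) = 1429
  A: 0 + 2(224.3) = 448.6
Total out = 2190 mol; y_A = 448.6 / 2190 = 0.2048.

0.205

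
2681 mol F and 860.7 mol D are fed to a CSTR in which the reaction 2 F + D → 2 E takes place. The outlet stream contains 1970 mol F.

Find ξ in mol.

For F: n = n₀ − 2ξ → 1970 = 2681 − 2ξ, giving ξ = 355.5 mol.
Outlet amounts (n = n₀ + ν ξ):
  F: 2681 − 2(355.5) = 1970
  D: 860.7 − 1(355.5) = 505.2
  E: 0 + 2(355.5) = 711

ξ = 356 mol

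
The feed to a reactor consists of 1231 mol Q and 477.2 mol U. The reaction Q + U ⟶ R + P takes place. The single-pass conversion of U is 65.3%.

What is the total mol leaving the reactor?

U reacted = 0.653 × 477.2 = 311.6 mol; ν_U = −1, so ξ = 311.6/1 = 311.6 mol.
Outlet amounts (n = n₀ + ν ξ):
  Q: 1231 − 1(311.6) = 919.4
  U: 477.2 − 1(311.6) = 165.6
  R: 0 + 1(311.6) = 311.6
  P: 0 + 1(311.6) = 311.6
Total out = 919.4 + 165.6 + 311.6 + 311.6 = 1708 mol.

1710 mol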